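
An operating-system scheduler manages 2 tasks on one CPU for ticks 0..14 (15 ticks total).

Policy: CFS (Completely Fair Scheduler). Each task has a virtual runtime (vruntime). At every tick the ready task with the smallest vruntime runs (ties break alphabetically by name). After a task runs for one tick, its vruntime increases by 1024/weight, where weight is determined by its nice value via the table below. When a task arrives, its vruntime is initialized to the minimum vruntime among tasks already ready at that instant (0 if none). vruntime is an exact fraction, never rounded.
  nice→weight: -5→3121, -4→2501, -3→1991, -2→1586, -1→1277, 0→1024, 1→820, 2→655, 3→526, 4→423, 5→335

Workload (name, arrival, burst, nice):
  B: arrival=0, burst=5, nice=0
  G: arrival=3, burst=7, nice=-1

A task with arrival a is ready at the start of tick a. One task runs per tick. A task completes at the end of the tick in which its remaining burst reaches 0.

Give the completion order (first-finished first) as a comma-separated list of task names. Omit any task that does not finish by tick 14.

t=0: vr[B=0] → run B
t=1: vr[B=1] → run B
t=2: vr[B=2] → run B
t=3: vr[B=3 G=3] → run B
t=4: vr[B=4 G=3] → run G
t=5: vr[B=4 G=4855/1277] → run G
t=6: vr[B=4 G=5879/1277] → run B
t=7: vr[G=5879/1277] → run G
t=8: vr[G=6903/1277] → run G
t=9: vr[G=7927/1277] → run G
t=10: vr[G=8951/1277] → run G
t=11: vr[G=9975/1277] → run G
t=12: (idle)
t=13: (idle)
t=14: (idle)

completion order = B, G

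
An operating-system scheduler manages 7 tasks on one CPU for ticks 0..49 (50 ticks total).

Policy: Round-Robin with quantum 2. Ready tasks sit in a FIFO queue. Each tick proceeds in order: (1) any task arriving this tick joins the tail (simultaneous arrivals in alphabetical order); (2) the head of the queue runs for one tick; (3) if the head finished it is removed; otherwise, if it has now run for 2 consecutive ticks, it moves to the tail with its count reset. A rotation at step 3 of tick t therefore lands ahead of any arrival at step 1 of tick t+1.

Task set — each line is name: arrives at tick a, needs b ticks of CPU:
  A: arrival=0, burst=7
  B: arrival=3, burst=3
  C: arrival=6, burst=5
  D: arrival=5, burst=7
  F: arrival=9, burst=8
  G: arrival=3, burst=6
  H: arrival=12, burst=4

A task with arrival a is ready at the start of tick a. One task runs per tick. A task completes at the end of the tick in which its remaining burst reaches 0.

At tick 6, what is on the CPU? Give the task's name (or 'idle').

t=0: queue=[A] q_used=0 → run A
t=1: queue=[A] q_used=1 → run A
t=2: queue=[A] q_used=0 → run A
t=3: queue=[A,B,G] q_used=1 → run A
t=4: queue=[B,G,A] q_used=0 → run B
t=5: queue=[B,G,A,D] q_used=1 → run B
t=6: queue=[G,A,D,B,C] q_used=0 → run G
t=7: queue=[G,A,D,B,C] q_used=1 → run G
t=8: queue=[A,D,B,C,G] q_used=0 → run A
t=9: queue=[A,D,B,C,G,F] q_used=1 → run A
t=10: queue=[D,B,C,G,F,A] q_used=0 → run D
t=11: queue=[D,B,C,G,F,A] q_used=1 → run D
t=12: queue=[B,C,G,F,A,D,H] q_used=0 → run B
t=13: queue=[C,G,F,A,D,H] q_used=0 → run C
t=14: queue=[C,G,F,A,D,H] q_used=1 → run C
t=15: queue=[G,F,A,D,H,C] q_used=0 → run G
t=16: queue=[G,F,A,D,H,C] q_used=1 → run G
t=17: queue=[F,A,D,H,C,G] q_used=0 → run F
t=18: queue=[F,A,D,H,C,G] q_used=1 → run F
t=19: queue=[A,D,H,C,G,F] q_used=0 → run A
t=20: queue=[D,H,C,G,F] q_used=0 → run D
t=21: queue=[D,H,C,G,F] q_used=1 → run D
t=22: queue=[H,C,G,F,D] q_used=0 → run H
t=23: queue=[H,C,G,F,D] q_used=1 → run H
t=24: queue=[C,G,F,D,H] q_used=0 → run C
t=25: queue=[C,G,F,D,H] q_used=1 → run C
t=26: queue=[G,F,D,H,C] q_used=0 → run G
t=27: queue=[G,F,D,H,C] q_used=1 → run G
t=28: queue=[F,D,H,C] q_used=0 → run F
t=29: queue=[F,D,H,C] q_used=1 → run F
t=30: queue=[D,H,C,F] q_used=0 → run D
t=31: queue=[D,H,C,F] q_used=1 → run D
t=32: queue=[H,C,F,D] q_used=0 → run H
t=33: queue=[H,C,F,D] q_used=1 → run H
t=34: queue=[C,F,D] q_used=0 → run C
t=35: queue=[F,D] q_used=0 → run F
t=36: queue=[F,D] q_used=1 → run F
t=37: queue=[D,F] q_used=0 → run D
t=38: queue=[F] q_used=0 → run F
t=39: queue=[F] q_used=1 → run F
t=40: (idle)
t=41: (idle)
t=42: (idle)
t=43: (idle)
t=44: (idle)
t=45: (idle)
t=46: (idle)
t=47: (idle)
t=48: (idle)
t=49: (idle)

running at tick 6 = G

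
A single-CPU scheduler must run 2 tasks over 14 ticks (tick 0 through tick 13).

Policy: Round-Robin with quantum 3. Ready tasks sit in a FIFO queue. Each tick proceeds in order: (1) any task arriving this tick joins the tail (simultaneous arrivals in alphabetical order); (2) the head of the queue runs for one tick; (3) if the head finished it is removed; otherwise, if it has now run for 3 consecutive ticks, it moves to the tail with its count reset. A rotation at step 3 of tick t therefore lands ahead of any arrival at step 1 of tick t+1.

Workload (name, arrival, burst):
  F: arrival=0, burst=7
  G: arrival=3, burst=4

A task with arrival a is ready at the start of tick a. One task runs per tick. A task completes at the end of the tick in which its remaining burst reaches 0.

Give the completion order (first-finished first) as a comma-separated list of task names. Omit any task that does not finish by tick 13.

t=0: queue=[F] q_used=0 → run F
t=1: queue=[F] q_used=1 → run F
t=2: queue=[F] q_used=2 → run F
t=3: queue=[F,G] q_used=0 → run F
t=4: queue=[F,G] q_used=1 → run F
t=5: queue=[F,G] q_used=2 → run F
t=6: queue=[G,F] q_used=0 → run G
t=7: queue=[G,F] q_used=1 → run G
t=8: queue=[G,F] q_used=2 → run G
t=9: queue=[F,G] q_used=0 → run F
t=10: queue=[G] q_used=0 → run G
t=11: (idle)
t=12: (idle)
t=13: (idle)

completion order = F, G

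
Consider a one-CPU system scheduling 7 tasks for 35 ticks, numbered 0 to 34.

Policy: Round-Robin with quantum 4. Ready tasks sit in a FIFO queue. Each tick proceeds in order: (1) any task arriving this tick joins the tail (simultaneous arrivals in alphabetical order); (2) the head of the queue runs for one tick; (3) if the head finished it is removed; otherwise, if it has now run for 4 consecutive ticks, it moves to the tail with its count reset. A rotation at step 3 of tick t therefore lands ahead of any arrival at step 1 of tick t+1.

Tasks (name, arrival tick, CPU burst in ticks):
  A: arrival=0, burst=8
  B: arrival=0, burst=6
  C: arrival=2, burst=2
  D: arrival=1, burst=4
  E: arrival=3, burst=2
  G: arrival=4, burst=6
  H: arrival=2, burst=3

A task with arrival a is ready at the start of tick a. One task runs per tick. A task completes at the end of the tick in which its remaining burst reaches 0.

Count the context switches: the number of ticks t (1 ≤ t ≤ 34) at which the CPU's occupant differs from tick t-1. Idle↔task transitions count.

t=0: queue=[A,B] q_used=0 → run A
t=1: queue=[A,B,D] q_used=1 → run A
t=2: queue=[A,B,D,C,H] q_used=2 → run A
t=3: queue=[A,B,D,C,H,E] q_used=3 → run A
t=4: queue=[B,D,C,H,E,A,G] q_used=0 → run B
t=5: queue=[B,D,C,H,E,A,G] q_used=1 → run B
t=6: queue=[B,D,C,H,E,A,G] q_used=2 → run B
t=7: queue=[B,D,C,H,E,A,G] q_used=3 → run B
t=8: queue=[D,C,H,E,A,G,B] q_used=0 → run D
t=9: queue=[D,C,H,E,A,G,B] q_used=1 → run D
t=10: queue=[D,C,H,E,A,G,B] q_used=2 → run D
t=11: queue=[D,C,H,E,A,G,B] q_used=3 → run D
t=12: queue=[C,H,E,A,G,B] q_used=0 → run C
t=13: queue=[C,H,E,A,G,B] q_used=1 → run C
t=14: queue=[H,E,A,G,B] q_used=0 → run H
t=15: queue=[H,E,A,G,B] q_used=1 → run H
t=16: queue=[H,E,A,G,B] q_used=2 → run H
t=17: queue=[E,A,G,B] q_used=0 → run E
t=18: queue=[E,A,G,B] q_used=1 → run E
t=19: queue=[A,G,B] q_used=0 → run A
t=20: queue=[A,G,B] q_used=1 → run A
t=21: queue=[A,G,B] q_used=2 → run A
t=22: queue=[A,G,B] q_used=3 → run A
t=23: queue=[G,B] q_used=0 → run G
t=24: queue=[G,B] q_used=1 → run G
t=25: queue=[G,B] q_used=2 → run G
t=26: queue=[G,B] q_used=3 → run G
t=27: queue=[B,G] q_used=0 → run B
t=28: queue=[B,G] q_used=1 → run B
t=29: queue=[G] q_used=0 → run G
t=30: queue=[G] q_used=1 → run G
t=31: (idle)
t=32: (idle)
t=33: (idle)
t=34: (idle)

context switches = 10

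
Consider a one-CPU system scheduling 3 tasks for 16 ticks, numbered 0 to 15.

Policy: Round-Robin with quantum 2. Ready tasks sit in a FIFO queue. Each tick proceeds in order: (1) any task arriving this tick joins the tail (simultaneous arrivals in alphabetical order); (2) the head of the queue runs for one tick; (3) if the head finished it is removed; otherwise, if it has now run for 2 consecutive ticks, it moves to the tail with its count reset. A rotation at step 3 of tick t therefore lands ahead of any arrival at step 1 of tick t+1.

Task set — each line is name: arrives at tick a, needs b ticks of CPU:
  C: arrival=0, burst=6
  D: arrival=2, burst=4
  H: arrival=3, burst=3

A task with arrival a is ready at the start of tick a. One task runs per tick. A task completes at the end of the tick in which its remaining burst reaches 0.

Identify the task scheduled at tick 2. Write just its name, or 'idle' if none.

running at tick 2 = C

t=0: queue=[C] q_used=0 → run C
t=1: queue=[C] q_used=1 → run C
t=2: queue=[C,D] q_used=0 → run C
t=3: queue=[C,D,H] q_used=1 → run C
t=4: queue=[D,H,C] q_used=0 → run D
t=5: queue=[D,H,C] q_used=1 → run D
t=6: queue=[H,C,D] q_used=0 → run H
t=7: queue=[H,C,D] q_used=1 → run H
t=8: queue=[C,D,H] q_used=0 → run C
t=9: queue=[C,D,H] q_used=1 → run C
t=10: queue=[D,H] q_used=0 → run D
t=11: queue=[D,H] q_used=1 → run D
t=12: queue=[H] q_used=0 → run H
t=13: (idle)
t=14: (idle)
t=15: (idle)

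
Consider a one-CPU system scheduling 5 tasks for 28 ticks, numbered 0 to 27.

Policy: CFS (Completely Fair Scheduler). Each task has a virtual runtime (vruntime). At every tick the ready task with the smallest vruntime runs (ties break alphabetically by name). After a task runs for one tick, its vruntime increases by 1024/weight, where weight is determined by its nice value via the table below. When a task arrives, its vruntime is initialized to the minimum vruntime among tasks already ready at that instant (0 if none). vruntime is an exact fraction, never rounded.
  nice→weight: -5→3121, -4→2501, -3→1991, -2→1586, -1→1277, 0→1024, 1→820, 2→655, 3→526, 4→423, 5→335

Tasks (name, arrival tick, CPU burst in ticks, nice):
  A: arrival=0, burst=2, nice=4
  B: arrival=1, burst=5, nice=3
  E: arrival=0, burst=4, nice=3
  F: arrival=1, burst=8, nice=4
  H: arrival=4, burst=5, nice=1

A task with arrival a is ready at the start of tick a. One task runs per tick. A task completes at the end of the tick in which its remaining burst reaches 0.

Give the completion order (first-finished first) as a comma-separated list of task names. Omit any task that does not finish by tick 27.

t=0: vr[A=0 E=0] → run A
t=1: vr[A=1024/423 B=0 E=0 F=0] → run B
t=2: vr[A=1024/423 B=512/263 E=0 F=0] → run E
t=3: vr[A=1024/423 B=512/263 E=512/263 F=0] → run F
t=4: vr[A=1024/423 B=512/263 E=512/263 F=1024/423 H=512/263] → run B
t=5: vr[A=1024/423 B=1024/263 E=512/263 F=1024/423 H=512/263] → run E
t=6: vr[A=1024/423 B=1024/263 E=1024/263 F=1024/423 H=512/263] → run H
t=7: vr[A=1024/423 B=1024/263 E=1024/263 F=1024/423 H=172288/53915] → run A
t=8: vr[B=1024/263 E=1024/263 F=1024/423 H=172288/53915] → run F
t=9: vr[B=1024/263 E=1024/263 F=2048/423 H=172288/53915] → run H
t=10: vr[B=1024/263 E=1024/263 F=2048/423 H=239616/53915] → run B
t=11: vr[B=1536/263 E=1024/263 F=2048/423 H=239616/53915] → run E
t=12: vr[B=1536/263 E=1536/263 F=2048/423 H=239616/53915] → run H
t=13: vr[B=1536/263 E=1536/263 F=2048/423 H=306944/53915] → run F
t=14: vr[B=1536/263 E=1536/263 F=1024/141 H=306944/53915] → run H
t=15: vr[B=1536/263 E=1536/263 F=1024/141 H=374272/53915] → run B
t=16: vr[B=2048/263 E=1536/263 F=1024/141 H=374272/53915] → run E
t=17: vr[B=2048/263 F=1024/141 H=374272/53915] → run H
t=18: vr[B=2048/263 F=1024/141] → run F
t=19: vr[B=2048/263 F=4096/423] → run B
t=20: vr[F=4096/423] → run F
t=21: vr[F=5120/423] → run F
t=22: vr[F=2048/141] → run F
t=23: vr[F=7168/423] → run F
t=24: (idle)
t=25: (idle)
t=26: (idle)
t=27: (idle)

completion order = A, E, H, B, F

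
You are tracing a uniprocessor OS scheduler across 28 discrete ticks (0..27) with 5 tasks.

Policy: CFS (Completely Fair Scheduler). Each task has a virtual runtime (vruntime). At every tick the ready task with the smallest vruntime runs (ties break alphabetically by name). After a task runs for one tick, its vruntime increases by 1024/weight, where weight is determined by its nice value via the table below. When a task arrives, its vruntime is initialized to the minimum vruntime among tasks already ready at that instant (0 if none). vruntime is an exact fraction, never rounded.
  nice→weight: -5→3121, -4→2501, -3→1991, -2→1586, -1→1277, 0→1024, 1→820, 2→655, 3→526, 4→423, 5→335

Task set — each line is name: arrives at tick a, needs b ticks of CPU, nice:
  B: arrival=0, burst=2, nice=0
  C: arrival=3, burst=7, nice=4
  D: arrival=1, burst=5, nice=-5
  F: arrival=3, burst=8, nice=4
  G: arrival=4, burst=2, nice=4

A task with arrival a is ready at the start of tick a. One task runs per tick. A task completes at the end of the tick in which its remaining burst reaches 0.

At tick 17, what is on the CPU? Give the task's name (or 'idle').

running at tick 17 = C

t=0: vr[B=0] → run B
t=1: vr[B=1 D=1] → run B
t=2: vr[D=1] → run D
t=3: vr[C=4145/3121 D=4145/3121 F=4145/3121] → run C
t=4: vr[C=4949239/1320183 D=4145/3121 F=4145/3121 G=4145/3121] → run D
t=5: vr[C=4949239/1320183 D=5169/3121 F=4145/3121 G=4145/3121] → run F
t=6: vr[C=4949239/1320183 D=5169/3121 F=4949239/1320183 G=4145/3121] → run G
t=7: vr[C=4949239/1320183 D=5169/3121 F=4949239/1320183 G=4949239/1320183] → run D
t=8: vr[C=4949239/1320183 D=6193/3121 F=4949239/1320183 G=4949239/1320183] → run D
t=9: vr[C=4949239/1320183 D=7217/3121 F=4949239/1320183 G=4949239/1320183] → run D
t=10: vr[C=4949239/1320183 F=4949239/1320183 G=4949239/1320183] → run C
t=11: vr[C=8145143/1320183 F=4949239/1320183 G=4949239/1320183] → run F
t=12: vr[C=8145143/1320183 F=8145143/1320183 G=4949239/1320183] → run G
t=13: vr[C=8145143/1320183 F=8145143/1320183] → run C
t=14: vr[C=3780349/440061 F=8145143/1320183] → run F
t=15: vr[C=3780349/440061 F=3780349/440061] → run C
t=16: vr[C=14536951/1320183 F=3780349/440061] → run F
t=17: vr[C=14536951/1320183 F=14536951/1320183] → run C
t=18: vr[C=17732855/1320183 F=14536951/1320183] → run F
t=19: vr[C=17732855/1320183 F=17732855/1320183] → run C
t=20: vr[C=6976253/440061 F=17732855/1320183] → run F
t=21: vr[C=6976253/440061 F=6976253/440061] → run C
t=22: vr[F=6976253/440061] → run F
t=23: vr[F=24124663/1320183] → run F
t=24: (idle)
t=25: (idle)
t=26: (idle)
t=27: (idle)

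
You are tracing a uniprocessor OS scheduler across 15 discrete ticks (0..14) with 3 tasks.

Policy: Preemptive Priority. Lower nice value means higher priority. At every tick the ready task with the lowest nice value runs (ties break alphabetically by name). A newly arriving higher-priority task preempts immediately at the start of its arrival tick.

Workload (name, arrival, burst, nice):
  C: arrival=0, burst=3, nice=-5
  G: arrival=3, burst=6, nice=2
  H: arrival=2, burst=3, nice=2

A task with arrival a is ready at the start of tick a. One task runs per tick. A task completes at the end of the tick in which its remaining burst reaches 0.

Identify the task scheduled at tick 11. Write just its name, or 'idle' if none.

running at tick 11 = H

t=0: ready={C} → run C
t=1: ready={C} → run C
t=2: ready={C,H} → run C
t=3: ready={G,H} → run G
t=4: ready={G,H} → run G
t=5: ready={G,H} → run G
t=6: ready={G,H} → run G
t=7: ready={G,H} → run G
t=8: ready={G,H} → run G
t=9: ready={H} → run H
t=10: ready={H} → run H
t=11: ready={H} → run H
t=12: (idle)
t=13: (idle)
t=14: (idle)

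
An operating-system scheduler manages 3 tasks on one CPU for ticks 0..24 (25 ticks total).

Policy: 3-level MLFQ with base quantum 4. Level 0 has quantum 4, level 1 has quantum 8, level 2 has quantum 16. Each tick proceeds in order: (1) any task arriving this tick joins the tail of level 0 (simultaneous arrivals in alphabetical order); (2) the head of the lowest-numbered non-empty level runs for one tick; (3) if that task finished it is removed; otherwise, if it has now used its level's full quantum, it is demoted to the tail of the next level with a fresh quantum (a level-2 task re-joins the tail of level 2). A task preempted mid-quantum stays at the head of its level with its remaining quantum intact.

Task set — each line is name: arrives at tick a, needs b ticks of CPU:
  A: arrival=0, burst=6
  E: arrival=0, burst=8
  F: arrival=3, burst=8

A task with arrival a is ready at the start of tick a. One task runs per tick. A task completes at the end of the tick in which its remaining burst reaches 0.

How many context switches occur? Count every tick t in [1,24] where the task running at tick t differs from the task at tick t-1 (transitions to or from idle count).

t=0: L0/L1/L2 = AE/-/- → run A
t=1: L0/L1/L2 = AE/-/- → run A
t=2: L0/L1/L2 = AE/-/- → run A
t=3: L0/L1/L2 = AEF/-/- → run A
t=4: L0/L1/L2 = EF/A/- → run E
t=5: L0/L1/L2 = EF/A/- → run E
t=6: L0/L1/L2 = EF/A/- → run E
t=7: L0/L1/L2 = EF/A/- → run E
t=8: L0/L1/L2 = F/AE/- → run F
t=9: L0/L1/L2 = F/AE/- → run F
t=10: L0/L1/L2 = F/AE/- → run F
t=11: L0/L1/L2 = F/AE/- → run F
t=12: L0/L1/L2 = -/AEF/- → run A
t=13: L0/L1/L2 = -/AEF/- → run A
t=14: L0/L1/L2 = -/EF/- → run E
t=15: L0/L1/L2 = -/EF/- → run E
t=16: L0/L1/L2 = -/EF/- → run E
t=17: L0/L1/L2 = -/EF/- → run E
t=18: L0/L1/L2 = -/F/- → run F
t=19: L0/L1/L2 = -/F/- → run F
t=20: L0/L1/L2 = -/F/- → run F
t=21: L0/L1/L2 = -/F/- → run F
t=22: (idle)
t=23: (idle)
t=24: (idle)

context switches = 6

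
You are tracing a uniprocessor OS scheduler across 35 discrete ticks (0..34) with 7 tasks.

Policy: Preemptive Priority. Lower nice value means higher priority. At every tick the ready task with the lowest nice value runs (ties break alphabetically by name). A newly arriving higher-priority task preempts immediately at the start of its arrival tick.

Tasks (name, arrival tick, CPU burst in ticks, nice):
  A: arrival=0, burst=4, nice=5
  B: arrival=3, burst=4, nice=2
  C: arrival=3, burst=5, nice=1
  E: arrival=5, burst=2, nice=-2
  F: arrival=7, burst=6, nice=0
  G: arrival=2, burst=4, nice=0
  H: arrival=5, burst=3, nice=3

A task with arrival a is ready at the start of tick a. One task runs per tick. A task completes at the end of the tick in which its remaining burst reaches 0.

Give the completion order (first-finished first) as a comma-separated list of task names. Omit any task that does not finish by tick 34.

t=0: ready={A} → run A
t=1: ready={A} → run A
t=2: ready={A,G} → run G
t=3: ready={A,B,C,G} → run G
t=4: ready={A,B,C,G} → run G
t=5: ready={A,B,C,E,G,H} → run E
t=6: ready={A,B,C,E,G,H} → run E
t=7: ready={A,B,C,F,G,H} → run F
t=8: ready={A,B,C,F,G,H} → run F
t=9: ready={A,B,C,F,G,H} → run F
t=10: ready={A,B,C,F,G,H} → run F
t=11: ready={A,B,C,F,G,H} → run F
t=12: ready={A,B,C,F,G,H} → run F
t=13: ready={A,B,C,G,H} → run G
t=14: ready={A,B,C,H} → run C
t=15: ready={A,B,C,H} → run C
t=16: ready={A,B,C,H} → run C
t=17: ready={A,B,C,H} → run C
t=18: ready={A,B,C,H} → run C
t=19: ready={A,B,H} → run B
t=20: ready={A,B,H} → run B
t=21: ready={A,B,H} → run B
t=22: ready={A,B,H} → run B
t=23: ready={A,H} → run H
t=24: ready={A,H} → run H
t=25: ready={A,H} → run H
t=26: ready={A} → run A
t=27: ready={A} → run A
t=28: (idle)
t=29: (idle)
t=30: (idle)
t=31: (idle)
t=32: (idle)
t=33: (idle)
t=34: (idle)

completion order = E, F, G, C, B, H, A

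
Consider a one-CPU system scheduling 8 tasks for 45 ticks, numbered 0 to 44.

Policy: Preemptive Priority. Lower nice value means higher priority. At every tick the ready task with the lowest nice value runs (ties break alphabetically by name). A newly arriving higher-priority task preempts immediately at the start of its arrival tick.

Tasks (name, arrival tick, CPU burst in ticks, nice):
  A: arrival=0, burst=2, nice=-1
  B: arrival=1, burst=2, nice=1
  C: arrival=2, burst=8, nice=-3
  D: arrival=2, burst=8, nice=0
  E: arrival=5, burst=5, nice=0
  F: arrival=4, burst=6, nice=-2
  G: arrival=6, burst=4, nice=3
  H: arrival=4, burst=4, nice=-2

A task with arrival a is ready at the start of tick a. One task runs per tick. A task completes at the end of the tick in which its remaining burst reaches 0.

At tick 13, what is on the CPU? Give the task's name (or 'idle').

t=0: ready={A} → run A
t=1: ready={A,B} → run A
t=2: ready={B,C,D} → run C
t=3: ready={B,C,D} → run C
t=4: ready={B,C,D,F,H} → run C
t=5: ready={B,C,D,E,F,H} → run C
t=6: ready={B,C,D,E,F,G,H} → run C
t=7: ready={B,C,D,E,F,G,H} → run C
t=8: ready={B,C,D,E,F,G,H} → run C
t=9: ready={B,C,D,E,F,G,H} → run C
t=10: ready={B,D,E,F,G,H} → run F
t=11: ready={B,D,E,F,G,H} → run F
t=12: ready={B,D,E,F,G,H} → run F
t=13: ready={B,D,E,F,G,H} → run F
t=14: ready={B,D,E,F,G,H} → run F
t=15: ready={B,D,E,F,G,H} → run F
t=16: ready={B,D,E,G,H} → run H
t=17: ready={B,D,E,G,H} → run H
t=18: ready={B,D,E,G,H} → run H
t=19: ready={B,D,E,G,H} → run H
t=20: ready={B,D,E,G} → run D
t=21: ready={B,D,E,G} → run D
t=22: ready={B,D,E,G} → run D
t=23: ready={B,D,E,G} → run D
t=24: ready={B,D,E,G} → run D
t=25: ready={B,D,E,G} → run D
t=26: ready={B,D,E,G} → run D
t=27: ready={B,D,E,G} → run D
t=28: ready={B,E,G} → run E
t=29: ready={B,E,G} → run E
t=30: ready={B,E,G} → run E
t=31: ready={B,E,G} → run E
t=32: ready={B,E,G} → run E
t=33: ready={B,G} → run B
t=34: ready={B,G} → run B
t=35: ready={G} → run G
t=36: ready={G} → run G
t=37: ready={G} → run G
t=38: ready={G} → run G
t=39: (idle)
t=40: (idle)
t=41: (idle)
t=42: (idle)
t=43: (idle)
t=44: (idle)

running at tick 13 = F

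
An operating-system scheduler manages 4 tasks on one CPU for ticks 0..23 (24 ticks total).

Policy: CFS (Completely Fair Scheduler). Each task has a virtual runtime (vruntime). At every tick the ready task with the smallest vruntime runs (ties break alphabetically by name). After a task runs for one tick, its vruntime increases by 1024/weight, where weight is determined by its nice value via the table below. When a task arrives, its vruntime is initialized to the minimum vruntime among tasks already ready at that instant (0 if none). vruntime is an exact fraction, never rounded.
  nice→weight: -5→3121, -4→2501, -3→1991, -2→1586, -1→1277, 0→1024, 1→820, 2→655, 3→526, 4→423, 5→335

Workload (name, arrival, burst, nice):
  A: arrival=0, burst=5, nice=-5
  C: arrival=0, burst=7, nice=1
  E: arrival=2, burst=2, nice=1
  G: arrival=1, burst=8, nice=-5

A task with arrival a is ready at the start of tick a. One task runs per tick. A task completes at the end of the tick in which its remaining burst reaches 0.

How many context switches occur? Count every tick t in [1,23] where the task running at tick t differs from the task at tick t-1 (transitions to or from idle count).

t=0: vr[A=0 C=0] → run A
t=1: vr[A=1024/3121 C=0 G=0] → run C
t=2: vr[A=1024/3121 C=256/205 E=0 G=0] → run E
t=3: vr[A=1024/3121 C=256/205 E=256/205 G=0] → run G
t=4: vr[A=1024/3121 C=256/205 E=256/205 G=1024/3121] → run A
t=5: vr[A=2048/3121 C=256/205 E=256/205 G=1024/3121] → run G
t=6: vr[A=2048/3121 C=256/205 E=256/205 G=2048/3121] → run A
t=7: vr[A=3072/3121 C=256/205 E=256/205 G=2048/3121] → run G
t=8: vr[A=3072/3121 C=256/205 E=256/205 G=3072/3121] → run A
t=9: vr[A=4096/3121 C=256/205 E=256/205 G=3072/3121] → run G
t=10: vr[A=4096/3121 C=256/205 E=256/205 G=4096/3121] → run C
t=11: vr[A=4096/3121 C=512/205 E=256/205 G=4096/3121] → run E
t=12: vr[A=4096/3121 C=512/205 G=4096/3121] → run A
t=13: vr[C=512/205 G=4096/3121] → run G
t=14: vr[C=512/205 G=5120/3121] → run G
t=15: vr[C=512/205 G=6144/3121] → run G
t=16: vr[C=512/205 G=7168/3121] → run G
t=17: vr[C=512/205] → run C
t=18: vr[C=768/205] → run C
t=19: vr[C=1024/205] → run C
t=20: vr[C=256/41] → run C
t=21: vr[C=1536/205] → run C
t=22: (idle)
t=23: (idle)

context switches = 15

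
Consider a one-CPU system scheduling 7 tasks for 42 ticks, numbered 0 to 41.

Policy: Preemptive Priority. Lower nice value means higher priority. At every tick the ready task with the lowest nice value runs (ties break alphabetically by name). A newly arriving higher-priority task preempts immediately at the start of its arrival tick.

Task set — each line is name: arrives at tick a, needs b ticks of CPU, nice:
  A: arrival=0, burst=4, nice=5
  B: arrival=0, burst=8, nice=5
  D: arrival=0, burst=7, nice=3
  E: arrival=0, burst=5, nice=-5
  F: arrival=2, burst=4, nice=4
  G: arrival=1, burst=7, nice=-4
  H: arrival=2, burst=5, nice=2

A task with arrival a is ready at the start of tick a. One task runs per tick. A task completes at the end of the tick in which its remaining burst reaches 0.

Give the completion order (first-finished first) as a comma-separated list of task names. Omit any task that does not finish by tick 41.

t=0: ready={A,B,D,E} → run E
t=1: ready={A,B,D,E,G} → run E
t=2: ready={A,B,D,E,F,G,H} → run E
t=3: ready={A,B,D,E,F,G,H} → run E
t=4: ready={A,B,D,E,F,G,H} → run E
t=5: ready={A,B,D,F,G,H} → run G
t=6: ready={A,B,D,F,G,H} → run G
t=7: ready={A,B,D,F,G,H} → run G
t=8: ready={A,B,D,F,G,H} → run G
t=9: ready={A,B,D,F,G,H} → run G
t=10: ready={A,B,D,F,G,H} → run G
t=11: ready={A,B,D,F,G,H} → run G
t=12: ready={A,B,D,F,H} → run H
t=13: ready={A,B,D,F,H} → run H
t=14: ready={A,B,D,F,H} → run H
t=15: ready={A,B,D,F,H} → run H
t=16: ready={A,B,D,F,H} → run H
t=17: ready={A,B,D,F} → run D
t=18: ready={A,B,D,F} → run D
t=19: ready={A,B,D,F} → run D
t=20: ready={A,B,D,F} → run D
t=21: ready={A,B,D,F} → run D
t=22: ready={A,B,D,F} → run D
t=23: ready={A,B,D,F} → run D
t=24: ready={A,B,F} → run F
t=25: ready={A,B,F} → run F
t=26: ready={A,B,F} → run F
t=27: ready={A,B,F} → run F
t=28: ready={A,B} → run A
t=29: ready={A,B} → run A
t=30: ready={A,B} → run A
t=31: ready={A,B} → run A
t=32: ready={B} → run B
t=33: ready={B} → run B
t=34: ready={B} → run B
t=35: ready={B} → run B
t=36: ready={B} → run B
t=37: ready={B} → run B
t=38: ready={B} → run B
t=39: ready={B} → run B
t=40: (idle)
t=41: (idle)

completion order = E, G, H, D, F, A, B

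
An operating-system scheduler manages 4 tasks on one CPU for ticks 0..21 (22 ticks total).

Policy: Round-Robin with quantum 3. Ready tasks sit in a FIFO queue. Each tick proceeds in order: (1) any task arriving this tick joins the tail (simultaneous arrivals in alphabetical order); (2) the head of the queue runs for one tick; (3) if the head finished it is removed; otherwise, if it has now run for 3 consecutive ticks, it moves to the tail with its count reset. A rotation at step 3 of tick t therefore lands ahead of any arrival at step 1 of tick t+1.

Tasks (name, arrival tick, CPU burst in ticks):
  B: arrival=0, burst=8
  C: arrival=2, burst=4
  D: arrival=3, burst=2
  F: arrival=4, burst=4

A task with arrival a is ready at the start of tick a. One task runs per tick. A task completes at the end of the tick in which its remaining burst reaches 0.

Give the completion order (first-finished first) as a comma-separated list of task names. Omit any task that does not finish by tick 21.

completion order = D, C, B, F

t=0: queue=[B] q_used=0 → run B
t=1: queue=[B] q_used=1 → run B
t=2: queue=[B,C] q_used=2 → run B
t=3: queue=[C,B,D] q_used=0 → run C
t=4: queue=[C,B,D,F] q_used=1 → run C
t=5: queue=[C,B,D,F] q_used=2 → run C
t=6: queue=[B,D,F,C] q_used=0 → run B
t=7: queue=[B,D,F,C] q_used=1 → run B
t=8: queue=[B,D,F,C] q_used=2 → run B
t=9: queue=[D,F,C,B] q_used=0 → run D
t=10: queue=[D,F,C,B] q_used=1 → run D
t=11: queue=[F,C,B] q_used=0 → run F
t=12: queue=[F,C,B] q_used=1 → run F
t=13: queue=[F,C,B] q_used=2 → run F
t=14: queue=[C,B,F] q_used=0 → run C
t=15: queue=[B,F] q_used=0 → run B
t=16: queue=[B,F] q_used=1 → run B
t=17: queue=[F] q_used=0 → run F
t=18: (idle)
t=19: (idle)
t=20: (idle)
t=21: (idle)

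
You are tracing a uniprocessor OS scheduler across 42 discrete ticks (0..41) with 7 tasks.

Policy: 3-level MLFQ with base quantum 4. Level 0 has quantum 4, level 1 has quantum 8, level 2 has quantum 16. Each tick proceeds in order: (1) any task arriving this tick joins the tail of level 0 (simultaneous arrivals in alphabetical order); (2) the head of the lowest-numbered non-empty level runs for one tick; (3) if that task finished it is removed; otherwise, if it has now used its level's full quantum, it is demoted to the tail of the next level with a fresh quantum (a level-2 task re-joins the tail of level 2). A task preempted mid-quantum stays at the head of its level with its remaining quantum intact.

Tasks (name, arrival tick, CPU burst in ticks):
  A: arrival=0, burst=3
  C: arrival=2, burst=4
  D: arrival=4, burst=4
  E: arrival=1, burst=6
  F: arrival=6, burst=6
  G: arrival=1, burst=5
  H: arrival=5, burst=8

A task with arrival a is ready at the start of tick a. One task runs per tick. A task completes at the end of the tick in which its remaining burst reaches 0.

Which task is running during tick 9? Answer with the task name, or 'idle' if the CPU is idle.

running at tick 9 = G

t=0: L0/L1/L2 = A/-/- → run A
t=1: L0/L1/L2 = AEG/-/- → run A
t=2: L0/L1/L2 = AEGC/-/- → run A
t=3: L0/L1/L2 = EGC/-/- → run E
t=4: L0/L1/L2 = EGCD/-/- → run E
t=5: L0/L1/L2 = EGCDH/-/- → run E
t=6: L0/L1/L2 = EGCDHF/-/- → run E
t=7: L0/L1/L2 = GCDHF/E/- → run G
t=8: L0/L1/L2 = GCDHF/E/- → run G
t=9: L0/L1/L2 = GCDHF/E/- → run G
t=10: L0/L1/L2 = GCDHF/E/- → run G
t=11: L0/L1/L2 = CDHF/EG/- → run C
t=12: L0/L1/L2 = CDHF/EG/- → run C
t=13: L0/L1/L2 = CDHF/EG/- → run C
t=14: L0/L1/L2 = CDHF/EG/- → run C
t=15: L0/L1/L2 = DHF/EG/- → run D
t=16: L0/L1/L2 = DHF/EG/- → run D
t=17: L0/L1/L2 = DHF/EG/- → run D
t=18: L0/L1/L2 = DHF/EG/- → run D
t=19: L0/L1/L2 = HF/EG/- → run H
t=20: L0/L1/L2 = HF/EG/- → run H
t=21: L0/L1/L2 = HF/EG/- → run H
t=22: L0/L1/L2 = HF/EG/- → run H
t=23: L0/L1/L2 = F/EGH/- → run F
t=24: L0/L1/L2 = F/EGH/- → run F
t=25: L0/L1/L2 = F/EGH/- → run F
t=26: L0/L1/L2 = F/EGH/- → run F
t=27: L0/L1/L2 = -/EGHF/- → run E
t=28: L0/L1/L2 = -/EGHF/- → run E
t=29: L0/L1/L2 = -/GHF/- → run G
t=30: L0/L1/L2 = -/HF/- → run H
t=31: L0/L1/L2 = -/HF/- → run H
t=32: L0/L1/L2 = -/HF/- → run H
t=33: L0/L1/L2 = -/HF/- → run H
t=34: L0/L1/L2 = -/F/- → run F
t=35: L0/L1/L2 = -/F/- → run F
t=36: (idle)
t=37: (idle)
t=38: (idle)
t=39: (idle)
t=40: (idle)
t=41: (idle)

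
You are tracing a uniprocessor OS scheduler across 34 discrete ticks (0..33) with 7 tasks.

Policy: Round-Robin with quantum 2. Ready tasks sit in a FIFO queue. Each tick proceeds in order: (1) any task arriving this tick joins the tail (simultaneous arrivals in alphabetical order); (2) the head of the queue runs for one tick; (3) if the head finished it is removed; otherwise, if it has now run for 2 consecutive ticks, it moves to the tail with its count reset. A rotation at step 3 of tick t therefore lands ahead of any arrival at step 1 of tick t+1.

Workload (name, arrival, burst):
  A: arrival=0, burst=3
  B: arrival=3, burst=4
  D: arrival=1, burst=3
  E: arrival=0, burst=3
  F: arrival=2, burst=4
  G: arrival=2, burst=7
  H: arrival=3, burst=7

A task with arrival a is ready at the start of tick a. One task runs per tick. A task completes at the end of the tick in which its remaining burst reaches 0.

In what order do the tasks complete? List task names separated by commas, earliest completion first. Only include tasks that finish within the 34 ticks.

completion order = A, E, D, F, B, G, H

t=0: queue=[A,E] q_used=0 → run A
t=1: queue=[A,E,D] q_used=1 → run A
t=2: queue=[E,D,A,F,G] q_used=0 → run E
t=3: queue=[E,D,A,F,G,B,H] q_used=1 → run E
t=4: queue=[D,A,F,G,B,H,E] q_used=0 → run D
t=5: queue=[D,A,F,G,B,H,E] q_used=1 → run D
t=6: queue=[A,F,G,B,H,E,D] q_used=0 → run A
t=7: queue=[F,G,B,H,E,D] q_used=0 → run F
t=8: queue=[F,G,B,H,E,D] q_used=1 → run F
t=9: queue=[G,B,H,E,D,F] q_used=0 → run G
t=10: queue=[G,B,H,E,D,F] q_used=1 → run G
t=11: queue=[B,H,E,D,F,G] q_used=0 → run B
t=12: queue=[B,H,E,D,F,G] q_used=1 → run B
t=13: queue=[H,E,D,F,G,B] q_used=0 → run H
t=14: queue=[H,E,D,F,G,B] q_used=1 → run H
t=15: queue=[E,D,F,G,B,H] q_used=0 → run E
t=16: queue=[D,F,G,B,H] q_used=0 → run D
t=17: queue=[F,G,B,H] q_used=0 → run F
t=18: queue=[F,G,B,H] q_used=1 → run F
t=19: queue=[G,B,H] q_used=0 → run G
t=20: queue=[G,B,H] q_used=1 → run G
t=21: queue=[B,H,G] q_used=0 → run B
t=22: queue=[B,H,G] q_used=1 → run B
t=23: queue=[H,G] q_used=0 → run H
t=24: queue=[H,G] q_used=1 → run H
t=25: queue=[G,H] q_used=0 → run G
t=26: queue=[G,H] q_used=1 → run G
t=27: queue=[H,G] q_used=0 → run H
t=28: queue=[H,G] q_used=1 → run H
t=29: queue=[G,H] q_used=0 → run G
t=30: queue=[H] q_used=0 → run H
t=31: (idle)
t=32: (idle)
t=33: (idle)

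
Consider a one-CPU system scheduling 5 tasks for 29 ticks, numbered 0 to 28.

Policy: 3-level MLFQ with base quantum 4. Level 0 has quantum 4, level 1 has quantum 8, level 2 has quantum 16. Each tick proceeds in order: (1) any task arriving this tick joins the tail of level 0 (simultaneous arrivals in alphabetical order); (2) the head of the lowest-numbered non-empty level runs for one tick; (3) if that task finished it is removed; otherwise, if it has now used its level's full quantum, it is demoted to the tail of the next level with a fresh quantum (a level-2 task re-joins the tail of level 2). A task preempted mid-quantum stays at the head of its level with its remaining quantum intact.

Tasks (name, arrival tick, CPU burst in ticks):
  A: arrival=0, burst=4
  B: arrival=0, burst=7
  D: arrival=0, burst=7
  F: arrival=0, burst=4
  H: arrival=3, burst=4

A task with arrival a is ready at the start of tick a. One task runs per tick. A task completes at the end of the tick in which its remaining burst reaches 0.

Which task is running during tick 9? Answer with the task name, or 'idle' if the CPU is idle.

running at tick 9 = D

t=0: L0/L1/L2 = ABDF/-/- → run A
t=1: L0/L1/L2 = ABDF/-/- → run A
t=2: L0/L1/L2 = ABDF/-/- → run A
t=3: L0/L1/L2 = ABDFH/-/- → run A
t=4: L0/L1/L2 = BDFH/-/- → run B
t=5: L0/L1/L2 = BDFH/-/- → run B
t=6: L0/L1/L2 = BDFH/-/- → run B
t=7: L0/L1/L2 = BDFH/-/- → run B
t=8: L0/L1/L2 = DFH/B/- → run D
t=9: L0/L1/L2 = DFH/B/- → run D
t=10: L0/L1/L2 = DFH/B/- → run D
t=11: L0/L1/L2 = DFH/B/- → run D
t=12: L0/L1/L2 = FH/BD/- → run F
t=13: L0/L1/L2 = FH/BD/- → run F
t=14: L0/L1/L2 = FH/BD/- → run F
t=15: L0/L1/L2 = FH/BD/- → run F
t=16: L0/L1/L2 = H/BD/- → run H
t=17: L0/L1/L2 = H/BD/- → run H
t=18: L0/L1/L2 = H/BD/- → run H
t=19: L0/L1/L2 = H/BD/- → run H
t=20: L0/L1/L2 = -/BD/- → run B
t=21: L0/L1/L2 = -/BD/- → run B
t=22: L0/L1/L2 = -/BD/- → run B
t=23: L0/L1/L2 = -/D/- → run D
t=24: L0/L1/L2 = -/D/- → run D
t=25: L0/L1/L2 = -/D/- → run D
t=26: (idle)
t=27: (idle)
t=28: (idle)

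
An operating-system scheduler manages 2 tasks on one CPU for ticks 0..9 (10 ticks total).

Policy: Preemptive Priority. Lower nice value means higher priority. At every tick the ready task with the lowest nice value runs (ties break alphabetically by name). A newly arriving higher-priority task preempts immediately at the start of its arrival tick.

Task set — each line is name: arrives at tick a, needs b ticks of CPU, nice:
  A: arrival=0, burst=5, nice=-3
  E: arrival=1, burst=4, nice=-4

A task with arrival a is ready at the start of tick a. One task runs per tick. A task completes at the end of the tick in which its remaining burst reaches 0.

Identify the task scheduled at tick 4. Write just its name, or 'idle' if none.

running at tick 4 = E

t=0: ready={A} → run A
t=1: ready={A,E} → run E
t=2: ready={A,E} → run E
t=3: ready={A,E} → run E
t=4: ready={A,E} → run E
t=5: ready={A} → run A
t=6: ready={A} → run A
t=7: ready={A} → run A
t=8: ready={A} → run A
t=9: (idle)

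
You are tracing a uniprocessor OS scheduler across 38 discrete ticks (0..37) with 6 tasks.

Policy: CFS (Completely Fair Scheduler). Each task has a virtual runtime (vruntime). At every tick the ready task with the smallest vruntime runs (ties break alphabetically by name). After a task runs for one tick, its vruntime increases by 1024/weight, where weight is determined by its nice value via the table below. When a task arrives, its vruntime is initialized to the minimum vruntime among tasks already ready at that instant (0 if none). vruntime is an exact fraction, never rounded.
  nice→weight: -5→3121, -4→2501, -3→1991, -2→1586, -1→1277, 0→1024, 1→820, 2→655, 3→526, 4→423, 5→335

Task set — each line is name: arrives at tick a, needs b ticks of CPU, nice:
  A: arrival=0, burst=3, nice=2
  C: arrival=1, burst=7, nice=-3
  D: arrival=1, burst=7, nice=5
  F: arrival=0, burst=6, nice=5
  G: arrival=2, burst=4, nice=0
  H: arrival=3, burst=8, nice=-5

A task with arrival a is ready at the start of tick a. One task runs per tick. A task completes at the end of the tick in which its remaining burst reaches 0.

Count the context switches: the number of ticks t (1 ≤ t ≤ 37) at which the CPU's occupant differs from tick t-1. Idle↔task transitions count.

t=0: vr[A=0 F=0] → run A
t=1: vr[A=1024/655 C=0 D=0 F=0] → run C
t=2: vr[A=1024/655 C=1024/1991 D=0 F=0 G=0] → run D
t=3: vr[A=1024/655 C=1024/1991 D=1024/335 F=0 G=0 H=0] → run F
t=4: vr[A=1024/655 C=1024/1991 D=1024/335 F=1024/335 G=0 H=0] → run G
t=5: vr[A=1024/655 C=1024/1991 D=1024/335 F=1024/335 G=1 H=0] → run H
t=6: vr[A=1024/655 C=1024/1991 D=1024/335 F=1024/335 G=1 H=1024/3121] → run H
t=7: vr[A=1024/655 C=1024/1991 D=1024/335 F=1024/335 G=1 H=2048/3121] → run C
t=8: vr[A=1024/655 C=2048/1991 D=1024/335 F=1024/335 G=1 H=2048/3121] → run H
t=9: vr[A=1024/655 C=2048/1991 D=1024/335 F=1024/335 G=1 H=3072/3121] → run H
t=10: vr[A=1024/655 C=2048/1991 D=1024/335 F=1024/335 G=1 H=4096/3121] → run G
t=11: vr[A=1024/655 C=2048/1991 D=1024/335 F=1024/335 G=2 H=4096/3121] → run C
t=12: vr[A=1024/655 C=3072/1991 D=1024/335 F=1024/335 G=2 H=4096/3121] → run H
t=13: vr[A=1024/655 C=3072/1991 D=1024/335 F=1024/335 G=2 H=5120/3121] → run C
t=14: vr[A=1024/655 C=4096/1991 D=1024/335 F=1024/335 G=2 H=5120/3121] → run A
t=15: vr[A=2048/655 C=4096/1991 D=1024/335 F=1024/335 G=2 H=5120/3121] → run H
t=16: vr[A=2048/655 C=4096/1991 D=1024/335 F=1024/335 G=2 H=6144/3121] → run H
t=17: vr[A=2048/655 C=4096/1991 D=1024/335 F=1024/335 G=2 H=7168/3121] → run G
t=18: vr[A=2048/655 C=4096/1991 D=1024/335 F=1024/335 G=3 H=7168/3121] → run C
t=19: vr[A=2048/655 C=5120/1991 D=1024/335 F=1024/335 G=3 H=7168/3121] → run H
t=20: vr[A=2048/655 C=5120/1991 D=1024/335 F=1024/335 G=3] → run C
t=21: vr[A=2048/655 C=6144/1991 D=1024/335 F=1024/335 G=3] → run G
t=22: vr[A=2048/655 C=6144/1991 D=1024/335 F=1024/335] → run D
t=23: vr[A=2048/655 C=6144/1991 D=2048/335 F=1024/335] → run F
t=24: vr[A=2048/655 C=6144/1991 D=2048/335 F=2048/335] → run C
t=25: vr[A=2048/655 D=2048/335 F=2048/335] → run A
t=26: vr[D=2048/335 F=2048/335] → run D
t=27: vr[D=3072/335 F=2048/335] → run F
t=28: vr[D=3072/335 F=3072/335] → run D
t=29: vr[D=4096/335 F=3072/335] → run F
t=30: vr[D=4096/335 F=4096/335] → run D
t=31: vr[D=1024/67 F=4096/335] → run F
t=32: vr[D=1024/67 F=1024/67] → run D
t=33: vr[D=6144/335 F=1024/67] → run F
t=34: vr[D=6144/335] → run D
t=35: (idle)
t=36: (idle)
t=37: (idle)

context switches = 32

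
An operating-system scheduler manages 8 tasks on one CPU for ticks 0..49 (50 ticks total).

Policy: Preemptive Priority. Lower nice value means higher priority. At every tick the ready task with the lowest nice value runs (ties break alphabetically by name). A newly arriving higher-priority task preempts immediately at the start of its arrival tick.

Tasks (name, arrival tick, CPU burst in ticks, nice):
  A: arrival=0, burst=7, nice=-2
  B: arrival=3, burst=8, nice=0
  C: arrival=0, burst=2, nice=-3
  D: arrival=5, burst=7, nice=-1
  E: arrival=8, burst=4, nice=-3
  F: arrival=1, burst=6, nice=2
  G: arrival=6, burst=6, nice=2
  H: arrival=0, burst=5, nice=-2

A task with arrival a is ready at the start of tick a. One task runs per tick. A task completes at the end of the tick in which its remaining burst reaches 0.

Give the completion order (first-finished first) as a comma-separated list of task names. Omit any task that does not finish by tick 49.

t=0: ready={A,C,H} → run C
t=1: ready={A,C,F,H} → run C
t=2: ready={A,F,H} → run A
t=3: ready={A,B,F,H} → run A
t=4: ready={A,B,F,H} → run A
t=5: ready={A,B,D,F,H} → run A
t=6: ready={A,B,D,F,G,H} → run A
t=7: ready={A,B,D,F,G,H} → run A
t=8: ready={A,B,D,E,F,G,H} → run E
t=9: ready={A,B,D,E,F,G,H} → run E
t=10: ready={A,B,D,E,F,G,H} → run E
t=11: ready={A,B,D,E,F,G,H} → run E
t=12: ready={A,B,D,F,G,H} → run A
t=13: ready={B,D,F,G,H} → run H
t=14: ready={B,D,F,G,H} → run H
t=15: ready={B,D,F,G,H} → run H
t=16: ready={B,D,F,G,H} → run H
t=17: ready={B,D,F,G,H} → run H
t=18: ready={B,D,F,G} → run D
t=19: ready={B,D,F,G} → run D
t=20: ready={B,D,F,G} → run D
t=21: ready={B,D,F,G} → run D
t=22: ready={B,D,F,G} → run D
t=23: ready={B,D,F,G} → run D
t=24: ready={B,D,F,G} → run D
t=25: ready={B,F,G} → run B
t=26: ready={B,F,G} → run B
t=27: ready={B,F,G} → run B
t=28: ready={B,F,G} → run B
t=29: ready={B,F,G} → run B
t=30: ready={B,F,G} → run B
t=31: ready={B,F,G} → run B
t=32: ready={B,F,G} → run B
t=33: ready={F,G} → run F
t=34: ready={F,G} → run F
t=35: ready={F,G} → run F
t=36: ready={F,G} → run F
t=37: ready={F,G} → run F
t=38: ready={F,G} → run F
t=39: ready={G} → run G
t=40: ready={G} → run G
t=41: ready={G} → run G
t=42: ready={G} → run G
t=43: ready={G} → run G
t=44: ready={G} → run G
t=45: (idle)
t=46: (idle)
t=47: (idle)
t=48: (idle)
t=49: (idle)

completion order = C, E, A, H, D, B, F, G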